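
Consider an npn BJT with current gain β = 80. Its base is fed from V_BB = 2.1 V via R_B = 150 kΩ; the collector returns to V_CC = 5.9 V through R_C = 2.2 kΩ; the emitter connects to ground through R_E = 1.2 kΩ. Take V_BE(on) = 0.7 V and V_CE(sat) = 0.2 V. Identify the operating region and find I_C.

Assume active. Base-emitter loop: I_B = (V_BB − V_BE)/(R_B + (β+1)R_E) = (2.1 − 0.7)/(150 + 81×1.2) = 0.00566 mA.
I_C = β·I_B = 80×0.00566 = 0.453 mA.
V_CE = V_CC − I_C·R_C − I_E·R_E = 5.9 − 0.453×2.2 − 0.459×1.2 = 4.35 V > V_CE(sat), so the active-region assumption holds.

active; I_C ≈ 0.45 mA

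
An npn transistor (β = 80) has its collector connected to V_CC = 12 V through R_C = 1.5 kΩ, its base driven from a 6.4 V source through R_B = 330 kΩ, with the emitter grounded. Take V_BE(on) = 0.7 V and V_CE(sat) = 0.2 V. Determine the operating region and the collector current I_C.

active; I_C ≈ 1.4 mA

Assume active. Base-emitter loop: I_B = (V_BB − V_BE)/R_B = (6.4 − 0.7)/330 = 0.0173 mA.
I_C = β·I_B = 80×0.0173 = 1.38 mA.
V_CE = V_CC − I_C·R_C = 12 − 1.38×1.5 = 9.93 V > V_CE(sat), so the active-region assumption holds.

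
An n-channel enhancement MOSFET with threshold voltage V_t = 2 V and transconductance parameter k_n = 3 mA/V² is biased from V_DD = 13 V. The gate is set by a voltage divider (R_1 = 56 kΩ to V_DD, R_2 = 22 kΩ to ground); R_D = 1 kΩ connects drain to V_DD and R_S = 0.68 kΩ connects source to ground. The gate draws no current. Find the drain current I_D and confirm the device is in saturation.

V_G = V_DD·R_2/(R_1+R_2) = 13×22/78 = 3.67 V.
Assume saturation: I_D = (k_n/2)(V_GS − V_t)² with V_GS = V_G − I_D·R_S = 3.67 − 0.68·I_D.
Substituting gives 0.694·I_D² − 4.4·I_D + 4.17 = 0, with roots I_D = 1.16 or 5.19 mA.
The root I_D = 5.19 mA gives V_GS = 0.141 V ≤ V_t, so take I_D = 1.16 mA.
Then V_GS = 2.88 V and V_DS = V_DD − I_D(R_D+R_S) = 13 − 1.16×1.68 = 11.1 V.
Saturation requires V_DS ≥ V_GS − V_t = 0.879 V; 11.1 ≥ 0.879 ✓.

I_D ≈ 1.2 mA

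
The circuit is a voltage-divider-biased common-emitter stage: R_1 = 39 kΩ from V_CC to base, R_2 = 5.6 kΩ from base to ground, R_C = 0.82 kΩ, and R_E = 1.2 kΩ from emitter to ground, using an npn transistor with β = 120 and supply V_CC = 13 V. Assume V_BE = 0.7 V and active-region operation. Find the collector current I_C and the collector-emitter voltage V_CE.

Thevenize the base divider: V_Th = V_CC·R_2/(R_1+R_2) = 13×5.6/44.6 = 1.63 V, R_Th = R_1‖R_2 = 4.9 kΩ.
Base-emitter loop: V_Th = I_B·R_Th + V_BE + (β+1)I_B·R_E, so I_B = (1.63 − 0.7) / (4.9 + 121×1.2) = 0.00621 mA.
I_C = β·I_B = 120×0.00621 = 0.745 mA, and I_E = (β+1)I_B = 0.752 mA.
V_CE = V_CC − I_C·R_C − I_E·R_E = 13 − 0.745×0.82 − 0.752×1.2 = 11.5 V.
V_CE = 11.5 V > 0.2 V confirms active-region operation.

I_C ≈ 0.75 mA, V_CE ≈ 11 V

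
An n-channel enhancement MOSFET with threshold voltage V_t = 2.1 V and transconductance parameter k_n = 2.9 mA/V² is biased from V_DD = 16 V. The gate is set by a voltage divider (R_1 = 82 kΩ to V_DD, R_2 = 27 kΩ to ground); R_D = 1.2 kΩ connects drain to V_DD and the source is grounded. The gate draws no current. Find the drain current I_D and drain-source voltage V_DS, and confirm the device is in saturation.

V_G = V_DD·R_2/(R_1+R_2) = 16×27/109 = 3.96 V. With the source grounded, V_GS = V_G = 3.96 V.
Assume saturation: I_D = (k_n/2)(V_GS − V_t)² = (2.9/2)×(3.96 − 2.1)² = 1.45×1.86² = 5.03 mA.
V_DS = V_DD − I_D·R_D = 16 − 5.03×1.2 = 9.96 V.
Saturation requires V_DS ≥ V_GS − V_t = 1.86 V; 9.96 ≥ 1.86 ✓.

I_D ≈ 5 mA, V_DS ≈ 10 V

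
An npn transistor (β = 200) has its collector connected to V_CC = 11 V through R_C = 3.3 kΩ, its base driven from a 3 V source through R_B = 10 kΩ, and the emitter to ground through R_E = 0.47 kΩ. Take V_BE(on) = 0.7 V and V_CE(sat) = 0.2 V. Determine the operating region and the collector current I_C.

Assume active: I_B = (3 − 0.7)/(10 + 201×0.47) = 0.022 mA, I_C = β·I_B = 4.4 mA.
Then V_CE = 11 − 4.4×3.3 − 4.43×0.47 = -5.61 V < 0.2 V — the active assumption fails.
Re-solve with V_CE = 0.2 V. KCL at the emitter: V_E/R_E = (V_BB−0.7−V_E)/R_B + (V_CC−0.2−V_E)/R_C, giving V_E = 1.38 V.
I_C = (V_CC − 0.2 − V_E)/R_C = (10.8 − 1.38)/3.3 = 2.85 mA.
Check: I_B = (2.3 − 1.38)/10 = 0.0916 mA, and β·I_B = 18.3 mA > I_C, confirming saturation.

saturation; I_C ≈ 2.9 mA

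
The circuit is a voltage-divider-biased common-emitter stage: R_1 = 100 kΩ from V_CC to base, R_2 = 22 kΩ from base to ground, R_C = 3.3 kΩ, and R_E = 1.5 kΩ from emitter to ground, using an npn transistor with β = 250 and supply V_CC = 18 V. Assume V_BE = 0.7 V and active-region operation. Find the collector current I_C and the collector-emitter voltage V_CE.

Thevenize the base divider: V_Th = V_CC·R_2/(R_1+R_2) = 18×22/122 = 3.25 V, R_Th = R_1‖R_2 = 18 kΩ.
Base-emitter loop: V_Th = I_B·R_Th + V_BE + (β+1)I_B·R_E, so I_B = (3.25 − 0.7) / (18 + 251×1.5) = 0.00645 mA.
I_C = β·I_B = 250×0.00645 = 1.61 mA, and I_E = (β+1)I_B = 1.62 mA.
V_CE = V_CC − I_C·R_C − I_E·R_E = 18 − 1.61×3.3 − 1.62×1.5 = 10.2 V.
V_CE = 10.2 V > 0.2 V confirms active-region operation.

I_C ≈ 1.6 mA, V_CE ≈ 10 V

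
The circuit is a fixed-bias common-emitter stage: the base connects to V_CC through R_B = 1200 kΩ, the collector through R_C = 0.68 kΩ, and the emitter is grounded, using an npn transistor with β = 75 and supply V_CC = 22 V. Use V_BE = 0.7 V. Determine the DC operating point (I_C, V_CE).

I_C ≈ 1.3 mA, V_CE ≈ 21 V

Base loop: V_CC = I_B·R_B + V_BE, so I_B = (22 − 0.7)/1200 kΩ = 0.0178 mA.
In the active region I_C = β·I_B = 75 × 0.0178 = 1.33 mA.
Collector loop: V_CE = V_CC − I_C·R_C = 22 − 1.33×0.68 = 21.1 V.
Since V_CE = 21.1 V > V_CE(sat) ≈ 0.2 V, the transistor is in the active region as assumed.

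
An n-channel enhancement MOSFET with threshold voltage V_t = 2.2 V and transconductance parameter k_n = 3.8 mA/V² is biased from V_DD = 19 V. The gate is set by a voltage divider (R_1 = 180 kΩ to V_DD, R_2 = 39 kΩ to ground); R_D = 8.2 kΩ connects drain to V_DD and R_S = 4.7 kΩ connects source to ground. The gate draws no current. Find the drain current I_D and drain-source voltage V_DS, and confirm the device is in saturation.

I_D ≈ 0.19 mA, V_DS ≈ 17 V

V_G = V_DD·R_2/(R_1+R_2) = 19×39/219 = 3.38 V.
Assume saturation: I_D = (k_n/2)(V_GS − V_t)² with V_GS = V_G − I_D·R_S = 3.38 − 4.7·I_D.
Substituting gives 42·I_D² − 22.1·I_D + 2.66 = 0, with roots I_D = 0.185 or 0.342 mA.
The root I_D = 0.342 mA gives V_GS = 1.78 V ≤ V_t, so take I_D = 0.185 mA.
Then V_GS = 2.51 V and V_DS = V_DD − I_D(R_D+R_S) = 19 − 0.185×12.9 = 16.6 V.
Saturation requires V_DS ≥ V_GS − V_t = 0.312 V; 16.6 ≥ 0.312 ✓.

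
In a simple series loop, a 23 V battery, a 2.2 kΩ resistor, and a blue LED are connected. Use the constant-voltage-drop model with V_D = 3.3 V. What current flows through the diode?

KVL around the loop: 23 = V_D + I·R = 3.3 + I × 2.2 kΩ.
So I = (23 − 3.3) / 2.2 kΩ = 19.7 / 2.2 = 8.95 mA.

I ≈ 9 mA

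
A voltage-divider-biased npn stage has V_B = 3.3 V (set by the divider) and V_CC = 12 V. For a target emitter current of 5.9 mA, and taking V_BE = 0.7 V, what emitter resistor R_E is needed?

R_E ≈ 0.44 kΩ

V_E = V_B − V_BE = 3.3 − 0.7 = 2.6 V.
R_E = V_E / I_E = 2.6 / 5.9 = 0.441 kΩ.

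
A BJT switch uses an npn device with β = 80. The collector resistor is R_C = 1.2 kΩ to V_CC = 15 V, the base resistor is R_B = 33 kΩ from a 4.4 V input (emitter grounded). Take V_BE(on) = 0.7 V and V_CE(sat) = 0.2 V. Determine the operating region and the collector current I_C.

active; I_C ≈ 9 mA

Assume active. Base-emitter loop: I_B = (V_BB − V_BE)/R_B = (4.4 − 0.7)/33 = 0.112 mA.
I_C = β·I_B = 80×0.112 = 8.97 mA.
V_CE = V_CC − I_C·R_C = 15 − 8.97×1.2 = 4.24 V > V_CE(sat), so the active-region assumption holds.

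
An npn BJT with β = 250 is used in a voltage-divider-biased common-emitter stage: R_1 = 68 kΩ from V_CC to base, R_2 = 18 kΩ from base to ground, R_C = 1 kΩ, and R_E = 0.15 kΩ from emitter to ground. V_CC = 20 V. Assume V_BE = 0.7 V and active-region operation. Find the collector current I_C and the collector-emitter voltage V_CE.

I_C ≈ 17 mA, V_CE ≈ 0.67 V

Thevenize the base divider: V_Th = V_CC·R_2/(R_1+R_2) = 20×18/86 = 4.19 V, R_Th = R_1‖R_2 = 14.2 kΩ.
Base-emitter loop: V_Th = I_B·R_Th + V_BE + (β+1)I_B·R_E, so I_B = (4.19 − 0.7) / (14.2 + 251×0.15) = 0.0672 mA.
I_C = β·I_B = 250×0.0672 = 16.8 mA, and I_E = (β+1)I_B = 16.9 mA.
V_CE = V_CC − I_C·R_C − I_E·R_E = 20 − 16.8×1 − 16.9×0.15 = 0.672 V.
V_CE = 0.672 V > 0.2 V confirms active-region operation.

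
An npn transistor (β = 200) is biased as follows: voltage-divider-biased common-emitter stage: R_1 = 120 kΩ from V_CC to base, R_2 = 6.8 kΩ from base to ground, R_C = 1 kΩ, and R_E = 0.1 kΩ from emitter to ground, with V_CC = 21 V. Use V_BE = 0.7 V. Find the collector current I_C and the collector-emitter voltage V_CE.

I_C ≈ 3.2 mA, V_CE ≈ 17 V

Thevenize the base divider: V_Th = V_CC·R_2/(R_1+R_2) = 21×6.8/127 = 1.13 V, R_Th = R_1‖R_2 = 6.44 kΩ.
Base-emitter loop: V_Th = I_B·R_Th + V_BE + (β+1)I_B·R_E, so I_B = (1.13 − 0.7) / (6.44 + 201×0.1) = 0.0161 mA.
I_C = β·I_B = 200×0.0161 = 3.21 mA, and I_E = (β+1)I_B = 3.23 mA.
V_CE = V_CC − I_C·R_C − I_E·R_E = 21 − 3.21×1 − 3.23×0.1 = 17.5 V.
V_CE = 17.5 V > 0.2 V confirms active-region operation.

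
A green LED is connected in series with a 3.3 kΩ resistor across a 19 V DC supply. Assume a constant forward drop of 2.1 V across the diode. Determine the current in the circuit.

KVL around the loop: 19 = V_D + I·R = 2.1 + I × 3.3 kΩ.
So I = (19 − 2.1) / 3.3 kΩ = 16.9 / 3.3 = 5.12 mA.

I ≈ 5.1 mA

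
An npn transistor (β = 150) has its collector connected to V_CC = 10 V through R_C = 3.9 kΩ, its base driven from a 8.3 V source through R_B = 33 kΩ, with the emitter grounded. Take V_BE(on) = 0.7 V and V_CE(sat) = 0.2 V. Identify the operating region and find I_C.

Assume active: I_B = (8.3 − 0.7)/33 = 0.23 mA, giving I_C = β·I_B = 34.5 mA.
But then V_CE = 10 − 34.5×3.9 = -125 V < V_CE(sat) = 0.2 V — impossible in the active region.
So the transistor is saturated. With V_CE = 0.2 V, I_C = (V_CC − 0.2)/R_C = 9.8/3.9 = 2.51 mA.
Check: β·I_B = 34.5 mA > I_C = 2.51 mA, confirming saturation.

saturation; I_C ≈ 2.5 mA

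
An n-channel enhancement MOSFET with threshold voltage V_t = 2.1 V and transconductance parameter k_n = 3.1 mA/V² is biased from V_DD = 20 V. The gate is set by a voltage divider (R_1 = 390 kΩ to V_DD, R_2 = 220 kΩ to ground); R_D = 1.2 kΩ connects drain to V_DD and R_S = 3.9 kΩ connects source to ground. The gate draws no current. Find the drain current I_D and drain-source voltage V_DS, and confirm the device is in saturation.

I_D ≈ 1.1 mA, V_DS ≈ 14 V

V_G = V_DD·R_2/(R_1+R_2) = 20×220/610 = 7.21 V.
Assume saturation: I_D = (k_n/2)(V_GS − V_t)² with V_GS = V_G − I_D·R_S = 7.21 − 3.9·I_D.
Substituting gives 23.6·I_D² − 62.8·I_D + 40.5 = 0, with roots I_D = 1.1 or 1.57 mA.
The root I_D = 1.57 mA gives V_GS = 1.09 V ≤ V_t, so take I_D = 1.1 mA.
Then V_GS = 2.94 V and V_DS = V_DD − I_D(R_D+R_S) = 20 − 1.1×5.1 = 14.4 V.
Saturation requires V_DS ≥ V_GS − V_t = 0.841 V; 14.4 ≥ 0.841 ✓.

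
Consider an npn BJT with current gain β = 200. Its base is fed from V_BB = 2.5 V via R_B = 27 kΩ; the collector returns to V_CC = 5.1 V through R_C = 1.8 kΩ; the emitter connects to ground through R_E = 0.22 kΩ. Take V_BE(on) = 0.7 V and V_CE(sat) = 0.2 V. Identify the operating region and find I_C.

saturation; I_C ≈ 2.4 mA

Assume active: I_B = (2.5 − 0.7)/(27 + 201×0.22) = 0.0253 mA, I_C = β·I_B = 5.05 mA.
Then V_CE = 5.1 − 5.05×1.8 − 5.08×0.22 = -5.12 V < 0.2 V — the active assumption fails.
Re-solve with V_CE = 0.2 V. KCL at the emitter: V_E/R_E = (V_BB−0.7−V_E)/R_B + (V_CC−0.2−V_E)/R_C, giving V_E = 0.543 V.
I_C = (V_CC − 0.2 − V_E)/R_C = (4.9 − 0.543)/1.8 = 2.42 mA.
Check: I_B = (1.8 − 0.543)/27 = 0.0466 mA, and β·I_B = 9.31 mA > I_C, confirming saturation.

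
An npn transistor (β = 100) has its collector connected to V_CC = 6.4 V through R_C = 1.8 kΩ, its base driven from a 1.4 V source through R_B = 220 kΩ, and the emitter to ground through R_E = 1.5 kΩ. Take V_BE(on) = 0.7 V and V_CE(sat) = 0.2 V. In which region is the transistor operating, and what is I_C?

active; I_C ≈ 0.19 mA

Assume active. Base-emitter loop: I_B = (V_BB − V_BE)/(R_B + (β+1)R_E) = (1.4 − 0.7)/(220 + 101×1.5) = 0.00188 mA.
I_C = β·I_B = 100×0.00188 = 0.188 mA.
V_CE = V_CC − I_C·R_C − I_E·R_E = 6.4 − 0.188×1.8 − 0.19×1.5 = 5.78 V > V_CE(sat), so the active-region assumption holds.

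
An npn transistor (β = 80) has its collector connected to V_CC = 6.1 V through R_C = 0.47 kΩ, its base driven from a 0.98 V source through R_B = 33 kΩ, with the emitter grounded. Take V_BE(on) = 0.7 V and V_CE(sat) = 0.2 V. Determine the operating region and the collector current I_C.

Assume active. Base-emitter loop: I_B = (V_BB − V_BE)/R_B = (0.98 − 0.7)/33 = 0.00848 mA.
I_C = β·I_B = 80×0.00848 = 0.679 mA.
V_CE = V_CC − I_C·R_C = 6.1 − 0.679×0.47 = 5.78 V > V_CE(sat), so the active-region assumption holds.

active; I_C ≈ 0.68 mA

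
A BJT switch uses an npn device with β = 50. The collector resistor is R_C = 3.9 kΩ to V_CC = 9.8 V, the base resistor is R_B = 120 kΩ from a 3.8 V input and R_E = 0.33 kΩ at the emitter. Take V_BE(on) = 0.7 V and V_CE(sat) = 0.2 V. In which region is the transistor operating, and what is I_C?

Assume active. Base-emitter loop: I_B = (V_BB − V_BE)/(R_B + (β+1)R_E) = (3.8 − 0.7)/(120 + 51×0.33) = 0.0227 mA.
I_C = β·I_B = 50×0.0227 = 1.13 mA.
V_CE = V_CC − I_C·R_C − I_E·R_E = 9.8 − 1.13×3.9 − 1.16×0.33 = 5 V > V_CE(sat), so the active-region assumption holds.

active; I_C ≈ 1.1 mA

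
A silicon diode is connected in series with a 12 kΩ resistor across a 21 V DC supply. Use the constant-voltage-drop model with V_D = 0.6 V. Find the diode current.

I ≈ 1.7 mA

KVL around the loop: 21 = V_D + I·R = 0.6 + I × 12 kΩ.
So I = (21 − 0.6) / 12 kΩ = 20.4 / 12 = 1.7 mA.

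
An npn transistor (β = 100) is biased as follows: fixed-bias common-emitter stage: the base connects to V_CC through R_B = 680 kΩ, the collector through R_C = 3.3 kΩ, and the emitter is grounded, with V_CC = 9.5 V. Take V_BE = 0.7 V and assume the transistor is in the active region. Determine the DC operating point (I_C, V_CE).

Base loop: V_CC = I_B·R_B + V_BE, so I_B = (9.5 − 0.7)/680 kΩ = 0.0129 mA.
In the active region I_C = β·I_B = 100 × 0.0129 = 1.29 mA.
Collector loop: V_CE = V_CC − I_C·R_C = 9.5 − 1.29×3.3 = 5.23 V.
Since V_CE = 5.23 V > V_CE(sat) ≈ 0.2 V, the transistor is in the active region as assumed.

I_C ≈ 1.3 mA, V_CE ≈ 5.2 V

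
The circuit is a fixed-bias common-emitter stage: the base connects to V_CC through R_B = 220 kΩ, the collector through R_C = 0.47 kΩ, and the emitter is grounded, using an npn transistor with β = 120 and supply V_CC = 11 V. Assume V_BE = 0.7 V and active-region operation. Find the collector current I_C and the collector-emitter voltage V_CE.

I_C ≈ 5.6 mA, V_CE ≈ 8.4 V

Base loop: V_CC = I_B·R_B + V_BE, so I_B = (11 − 0.7)/220 kΩ = 0.0468 mA.
In the active region I_C = β·I_B = 120 × 0.0468 = 5.62 mA.
Collector loop: V_CE = V_CC − I_C·R_C = 11 − 5.62×0.47 = 8.36 V.
Since V_CE = 8.36 V > V_CE(sat) ≈ 0.2 V, the transistor is in the active region as assumed.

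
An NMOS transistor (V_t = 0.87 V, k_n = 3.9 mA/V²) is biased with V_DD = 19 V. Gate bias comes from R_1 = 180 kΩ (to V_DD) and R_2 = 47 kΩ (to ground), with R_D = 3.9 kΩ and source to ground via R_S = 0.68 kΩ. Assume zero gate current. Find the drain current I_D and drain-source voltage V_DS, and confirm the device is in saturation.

I_D ≈ 2.8 mA, V_DS ≈ 6.4 V

V_G = V_DD·R_2/(R_1+R_2) = 19×47/227 = 3.93 V.
Assume saturation: I_D = (k_n/2)(V_GS − V_t)² with V_GS = V_G − I_D·R_S = 3.93 − 0.68·I_D.
Substituting gives 0.902·I_D² − 9.13·I_D + 18.3 = 0, with roots I_D = 2.76 or 7.36 mA.
The root I_D = 7.36 mA gives V_GS = -1.07 V ≤ V_t, so take I_D = 2.76 mA.
Then V_GS = 2.06 V and V_DS = V_DD − I_D(R_D+R_S) = 19 − 2.76×4.58 = 6.37 V.
Saturation requires V_DS ≥ V_GS − V_t = 1.19 V; 6.37 ≥ 1.19 ✓.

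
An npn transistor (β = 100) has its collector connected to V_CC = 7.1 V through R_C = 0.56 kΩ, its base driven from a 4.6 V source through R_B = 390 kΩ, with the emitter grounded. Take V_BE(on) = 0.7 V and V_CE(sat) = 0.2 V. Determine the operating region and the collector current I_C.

active; I_C ≈ 1 mA

Assume active. Base-emitter loop: I_B = (V_BB − V_BE)/R_B = (4.6 − 0.7)/390 = 0.01 mA.
I_C = β·I_B = 100×0.01 = 1 mA.
V_CE = V_CC − I_C·R_C = 7.1 − 1×0.56 = 6.54 V > V_CE(sat), so the active-region assumption holds.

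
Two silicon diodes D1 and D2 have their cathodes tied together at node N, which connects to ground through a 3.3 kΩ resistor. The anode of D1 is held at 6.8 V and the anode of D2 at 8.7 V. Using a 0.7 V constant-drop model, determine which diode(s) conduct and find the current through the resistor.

Only D2 conducts; I_R ≈ 2.4 mA

Assume both conduct. Then node N would need to be at both 6.8−0.7 = 6.1 V and 8.7−0.7 = 8 V, which is impossible.
Assume only D2 conducts: V_N = 8.7 − 0.7 = 8 V, so I_R = 8/3.3 = 2.42 mA.
Check D1: its anode-to-cathode voltage is 6.8 − 8 = -1.2 V < 0.7 V, so it is off. The assumption is consistent.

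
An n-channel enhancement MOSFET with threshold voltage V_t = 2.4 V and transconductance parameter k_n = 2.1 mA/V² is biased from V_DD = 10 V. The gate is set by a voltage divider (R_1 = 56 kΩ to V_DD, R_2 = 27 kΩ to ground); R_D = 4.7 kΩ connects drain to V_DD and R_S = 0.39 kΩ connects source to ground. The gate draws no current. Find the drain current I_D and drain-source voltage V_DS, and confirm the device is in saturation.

V_G = V_DD·R_2/(R_1+R_2) = 10×27/83 = 3.25 V.
Assume saturation: I_D = (k_n/2)(V_GS − V_t)² with V_GS = V_G − I_D·R_S = 3.25 − 0.39·I_D.
Substituting gives 0.16·I_D² − 1.7·I_D + 0.764 = 0, with roots I_D = 0.471 or 10.2 mA.
The root I_D = 10.2 mA gives V_GS = -0.711 V ≤ V_t, so take I_D = 0.471 mA.
Then V_GS = 3.07 V and V_DS = V_DD − I_D(R_D+R_S) = 10 − 0.471×5.09 = 7.6 V.
Saturation requires V_DS ≥ V_GS − V_t = 0.669 V; 7.6 ≥ 0.669 ✓.

I_D ≈ 0.47 mA, V_DS ≈ 7.6 V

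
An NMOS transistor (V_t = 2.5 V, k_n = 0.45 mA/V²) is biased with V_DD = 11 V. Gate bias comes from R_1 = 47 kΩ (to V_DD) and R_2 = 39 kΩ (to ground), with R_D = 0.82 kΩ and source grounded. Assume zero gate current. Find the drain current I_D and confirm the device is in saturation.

I_D ≈ 1.4 mA

V_G = V_DD·R_2/(R_1+R_2) = 11×39/86 = 4.99 V. With the source grounded, V_GS = V_G = 4.99 V.
Assume saturation: I_D = (k_n/2)(V_GS − V_t)² = (0.45/2)×(4.99 − 2.5)² = 0.225×2.49² = 1.39 mA.
V_DS = V_DD − I_D·R_D = 11 − 1.39×0.82 = 9.86 V.
Saturation requires V_DS ≥ V_GS − V_t = 2.49 V; 9.86 ≥ 2.49 ✓.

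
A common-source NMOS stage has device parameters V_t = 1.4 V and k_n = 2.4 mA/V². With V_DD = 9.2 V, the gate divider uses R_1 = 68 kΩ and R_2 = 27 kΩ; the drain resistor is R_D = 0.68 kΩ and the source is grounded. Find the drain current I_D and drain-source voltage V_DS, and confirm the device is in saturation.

V_G = V_DD·R_2/(R_1+R_2) = 9.2×27/95 = 2.61 V. With the source grounded, V_GS = V_G = 2.61 V.
Assume saturation: I_D = (k_n/2)(V_GS − V_t)² = (2.4/2)×(2.61 − 1.4)² = 1.2×1.21² = 1.77 mA.
V_DS = V_DD − I_D·R_D = 9.2 − 1.77×0.68 = 8 V.
Saturation requires V_DS ≥ V_GS − V_t = 1.21 V; 8 ≥ 1.21 ✓.

I_D ≈ 1.8 mA, V_DS ≈ 8 V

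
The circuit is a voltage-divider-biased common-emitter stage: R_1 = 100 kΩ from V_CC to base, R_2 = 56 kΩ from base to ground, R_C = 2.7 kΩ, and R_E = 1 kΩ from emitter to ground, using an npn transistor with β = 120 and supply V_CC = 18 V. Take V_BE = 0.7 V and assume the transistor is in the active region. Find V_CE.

Thevenize the base divider: V_Th = V_CC·R_2/(R_1+R_2) = 18×56/156 = 6.46 V, R_Th = R_1‖R_2 = 35.9 kΩ.
Base-emitter loop: V_Th = I_B·R_Th + V_BE + (β+1)I_B·R_E, so I_B = (6.46 − 0.7) / (35.9 + 121×1) = 0.0367 mA.
I_C = β·I_B = 120×0.0367 = 4.41 mA, and I_E = (β+1)I_B = 4.44 mA.
V_CE = V_CC − I_C·R_C − I_E·R_E = 18 − 4.41×2.7 − 4.44×1 = 1.66 V.
V_CE = 1.66 V > 0.2 V confirms active-region operation.

V_CE ≈ 1.7 V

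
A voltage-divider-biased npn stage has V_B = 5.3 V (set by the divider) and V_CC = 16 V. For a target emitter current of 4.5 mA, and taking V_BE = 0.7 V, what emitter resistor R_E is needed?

V_E = V_B − V_BE = 5.3 − 0.7 = 4.6 V.
R_E = V_E / I_E = 4.6 / 4.5 = 1.02 kΩ.

R_E ≈ 1 kΩ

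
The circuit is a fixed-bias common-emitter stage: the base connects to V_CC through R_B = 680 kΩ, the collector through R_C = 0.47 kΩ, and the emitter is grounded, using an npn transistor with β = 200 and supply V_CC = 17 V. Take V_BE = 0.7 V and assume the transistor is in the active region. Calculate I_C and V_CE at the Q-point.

I_C ≈ 4.8 mA, V_CE ≈ 15 V

Base loop: V_CC = I_B·R_B + V_BE, so I_B = (17 − 0.7)/680 kΩ = 0.024 mA.
In the active region I_C = β·I_B = 200 × 0.024 = 4.79 mA.
Collector loop: V_CE = V_CC − I_C·R_C = 17 − 4.79×0.47 = 14.7 V.
Since V_CE = 14.7 V > V_CE(sat) ≈ 0.2 V, the transistor is in the active region as assumed.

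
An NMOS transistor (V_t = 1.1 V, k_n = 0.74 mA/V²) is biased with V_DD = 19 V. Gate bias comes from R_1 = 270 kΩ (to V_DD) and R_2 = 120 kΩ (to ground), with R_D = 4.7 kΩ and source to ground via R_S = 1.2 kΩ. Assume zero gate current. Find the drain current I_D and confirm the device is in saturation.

I_D ≈ 2 mA

V_G = V_DD·R_2/(R_1+R_2) = 19×120/390 = 5.85 V.
Assume saturation: I_D = (k_n/2)(V_GS − V_t)² with V_GS = V_G − I_D·R_S = 5.85 − 1.2·I_D.
Substituting gives 0.533·I_D² − 5.21·I_D + 8.33 = 0, with roots I_D = 2.01 or 7.78 mA.
The root I_D = 7.78 mA gives V_GS = -3.48 V ≤ V_t, so take I_D = 2.01 mA.
Then V_GS = 3.43 V and V_DS = V_DD − I_D(R_D+R_S) = 19 − 2.01×5.9 = 7.13 V.
Saturation requires V_DS ≥ V_GS − V_t = 2.33 V; 7.13 ≥ 2.33 ✓.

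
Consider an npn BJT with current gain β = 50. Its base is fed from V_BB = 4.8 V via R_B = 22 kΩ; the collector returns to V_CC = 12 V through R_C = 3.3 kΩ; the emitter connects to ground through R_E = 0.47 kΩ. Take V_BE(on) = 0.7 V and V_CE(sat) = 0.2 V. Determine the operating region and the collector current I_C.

Assume active: I_B = (4.8 − 0.7)/(22 + 51×0.47) = 0.0892 mA, I_C = β·I_B = 4.46 mA.
Then V_CE = 12 − 4.46×3.3 − 4.55×0.47 = -4.85 V < 0.2 V — the active assumption fails.
Re-solve with V_CE = 0.2 V. KCL at the emitter: V_E/R_E = (V_BB−0.7−V_E)/R_B + (V_CC−0.2−V_E)/R_C, giving V_E = 1.52 V.
I_C = (V_CC − 0.2 − V_E)/R_C = (11.8 − 1.52)/3.3 = 3.12 mA.
Check: I_B = (4.1 − 1.52)/22 = 0.117 mA, and β·I_B = 5.87 mA > I_C, confirming saturation.

saturation; I_C ≈ 3.1 mA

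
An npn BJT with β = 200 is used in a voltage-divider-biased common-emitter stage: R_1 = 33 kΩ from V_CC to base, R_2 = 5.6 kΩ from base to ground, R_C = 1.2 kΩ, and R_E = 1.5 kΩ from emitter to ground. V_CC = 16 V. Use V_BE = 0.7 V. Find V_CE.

Thevenize the base divider: V_Th = V_CC·R_2/(R_1+R_2) = 16×5.6/38.6 = 2.32 V, R_Th = R_1‖R_2 = 4.79 kΩ.
Base-emitter loop: V_Th = I_B·R_Th + V_BE + (β+1)I_B·R_E, so I_B = (2.32 − 0.7) / (4.79 + 201×1.5) = 0.00529 mA.
I_C = β·I_B = 200×0.00529 = 1.06 mA, and I_E = (β+1)I_B = 1.06 mA.
V_CE = V_CC − I_C·R_C − I_E·R_E = 16 − 1.06×1.2 − 1.06×1.5 = 13.1 V.
V_CE = 13.1 V > 0.2 V confirms active-region operation.

V_CE ≈ 13 V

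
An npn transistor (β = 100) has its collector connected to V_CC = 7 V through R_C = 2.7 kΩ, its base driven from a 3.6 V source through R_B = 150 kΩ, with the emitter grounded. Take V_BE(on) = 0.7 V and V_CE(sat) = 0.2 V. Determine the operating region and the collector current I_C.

Assume active. Base-emitter loop: I_B = (V_BB − V_BE)/R_B = (3.6 − 0.7)/150 = 0.0193 mA.
I_C = β·I_B = 100×0.0193 = 1.93 mA.
V_CE = V_CC − I_C·R_C = 7 − 1.93×2.7 = 1.78 V > V_CE(sat), so the active-region assumption holds.

active; I_C ≈ 1.9 mA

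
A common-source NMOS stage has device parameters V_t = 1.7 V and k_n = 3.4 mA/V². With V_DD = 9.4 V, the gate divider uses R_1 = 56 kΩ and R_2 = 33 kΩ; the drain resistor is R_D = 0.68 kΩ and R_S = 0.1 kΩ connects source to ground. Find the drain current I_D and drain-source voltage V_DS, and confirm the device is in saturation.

I_D ≈ 3.5 mA, V_DS ≈ 6.7 V

V_G = V_DD·R_2/(R_1+R_2) = 9.4×33/89 = 3.49 V.
Assume saturation: I_D = (k_n/2)(V_GS − V_t)² with V_GS = V_G − I_D·R_S = 3.49 − 0.1·I_D.
Substituting gives 0.017·I_D² − 1.61·I_D + 5.42 = 0, with roots I_D = 3.5 or 91 mA.
The root I_D = 91 mA gives V_GS = -5.62 V ≤ V_t, so take I_D = 3.5 mA.
Then V_GS = 3.14 V and V_DS = V_DD − I_D(R_D+R_S) = 9.4 − 3.5×0.78 = 6.67 V.
Saturation requires V_DS ≥ V_GS − V_t = 1.44 V; 6.67 ≥ 1.44 ✓.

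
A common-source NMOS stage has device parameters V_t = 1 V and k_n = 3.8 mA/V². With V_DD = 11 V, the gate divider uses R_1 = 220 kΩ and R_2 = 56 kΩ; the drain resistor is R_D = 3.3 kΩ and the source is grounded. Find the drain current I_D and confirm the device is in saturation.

I_D ≈ 2.9 mA

V_G = V_DD·R_2/(R_1+R_2) = 11×56/276 = 2.23 V. With the source grounded, V_GS = V_G = 2.23 V.
Assume saturation: I_D = (k_n/2)(V_GS − V_t)² = (3.8/2)×(2.23 − 1)² = 1.9×1.23² = 2.88 mA.
V_DS = V_DD − I_D·R_D = 11 − 2.88×3.3 = 1.49 V.
Saturation requires V_DS ≥ V_GS − V_t = 1.23 V; 1.49 ≥ 1.23 ✓.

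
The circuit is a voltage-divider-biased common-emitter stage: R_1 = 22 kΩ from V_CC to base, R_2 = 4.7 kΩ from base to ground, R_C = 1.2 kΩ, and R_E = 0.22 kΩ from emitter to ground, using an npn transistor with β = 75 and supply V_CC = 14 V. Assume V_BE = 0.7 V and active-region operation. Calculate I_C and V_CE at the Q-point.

I_C ≈ 6.4 mA, V_CE ≈ 4.9 V

Thevenize the base divider: V_Th = V_CC·R_2/(R_1+R_2) = 14×4.7/26.7 = 2.46 V, R_Th = R_1‖R_2 = 3.87 kΩ.
Base-emitter loop: V_Th = I_B·R_Th + V_BE + (β+1)I_B·R_E, so I_B = (2.46 − 0.7) / (3.87 + 76×0.22) = 0.0857 mA.
I_C = β·I_B = 75×0.0857 = 6.43 mA, and I_E = (β+1)I_B = 6.51 mA.
V_CE = V_CC − I_C·R_C − I_E·R_E = 14 − 6.43×1.2 − 6.51×0.22 = 4.86 V.
V_CE = 4.86 V > 0.2 V confirms active-region operation.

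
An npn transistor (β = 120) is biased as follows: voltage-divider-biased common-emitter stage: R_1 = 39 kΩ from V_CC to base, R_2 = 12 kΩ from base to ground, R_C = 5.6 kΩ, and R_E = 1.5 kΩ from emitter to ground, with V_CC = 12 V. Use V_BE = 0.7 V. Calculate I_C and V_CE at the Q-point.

I_C ≈ 1.3 mA, V_CE ≈ 2.5 V

Thevenize the base divider: V_Th = V_CC·R_2/(R_1+R_2) = 12×12/51 = 2.82 V, R_Th = R_1‖R_2 = 9.18 kΩ.
Base-emitter loop: V_Th = I_B·R_Th + V_BE + (β+1)I_B·R_E, so I_B = (2.82 − 0.7) / (9.18 + 121×1.5) = 0.0111 mA.
I_C = β·I_B = 120×0.0111 = 1.34 mA, and I_E = (β+1)I_B = 1.35 mA.
V_CE = V_CC − I_C·R_C − I_E·R_E = 12 − 1.34×5.6 − 1.35×1.5 = 2.49 V.
V_CE = 2.49 V > 0.2 V confirms active-region operation.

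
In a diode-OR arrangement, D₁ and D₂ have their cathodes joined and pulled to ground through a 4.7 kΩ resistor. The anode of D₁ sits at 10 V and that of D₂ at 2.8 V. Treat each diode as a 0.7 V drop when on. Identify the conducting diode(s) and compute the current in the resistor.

Assume both conduct. Then node N would need to be at both 10−0.7 = 9.3 V and 2.8−0.7 = 2.1 V, which is impossible.
Assume only D₁ conducts: V_N = 10 − 0.7 = 9.3 V, so I_R = 9.3/4.7 = 1.98 mA.
Check D₂: its anode-to-cathode voltage is 2.8 − 9.3 = -6.5 V < 0.7 V, so it is off. The assumption is consistent.

Only D₁ conducts; I_R ≈ 2 mA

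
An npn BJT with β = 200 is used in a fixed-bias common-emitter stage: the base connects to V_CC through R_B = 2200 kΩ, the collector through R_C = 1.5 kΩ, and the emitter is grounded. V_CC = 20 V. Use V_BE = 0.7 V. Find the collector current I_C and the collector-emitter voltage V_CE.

Base loop: V_CC = I_B·R_B + V_BE, so I_B = (20 − 0.7)/2200 kΩ = 0.00877 mA.
In the active region I_C = β·I_B = 200 × 0.00877 = 1.75 mA.
Collector loop: V_CE = V_CC − I_C·R_C = 20 − 1.75×1.5 = 17.4 V.
Since V_CE = 17.4 V > V_CE(sat) ≈ 0.2 V, the transistor is in the active region as assumed.

I_C ≈ 1.8 mA, V_CE ≈ 17 V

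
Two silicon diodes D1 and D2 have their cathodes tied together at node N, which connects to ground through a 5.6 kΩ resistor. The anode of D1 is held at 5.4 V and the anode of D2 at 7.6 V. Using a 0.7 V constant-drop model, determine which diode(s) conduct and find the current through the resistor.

Only D2 conducts; I_R ≈ 1.2 mA

Assume both conduct. Then node N would need to be at both 5.4−0.7 = 4.7 V and 7.6−0.7 = 6.9 V, which is impossible.
Assume only D2 conducts: V_N = 7.6 − 0.7 = 6.9 V, so I_R = 6.9/5.6 = 1.23 mA.
Check D1: its anode-to-cathode voltage is 5.4 − 6.9 = -1.5 V < 0.7 V, so it is off. The assumption is consistent.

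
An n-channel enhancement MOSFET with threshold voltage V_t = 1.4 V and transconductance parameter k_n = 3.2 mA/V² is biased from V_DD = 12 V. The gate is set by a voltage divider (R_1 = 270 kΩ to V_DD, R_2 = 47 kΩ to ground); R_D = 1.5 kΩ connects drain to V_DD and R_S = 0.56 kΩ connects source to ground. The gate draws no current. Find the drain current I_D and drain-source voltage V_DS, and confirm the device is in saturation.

V_G = V_DD·R_2/(R_1+R_2) = 12×47/317 = 1.78 V.
Assume saturation: I_D = (k_n/2)(V_GS − V_t)² with V_GS = V_G − I_D·R_S = 1.78 − 0.56·I_D.
Substituting gives 0.502·I_D² − 1.68·I_D + 0.23 = 0, with roots I_D = 0.143 or 3.2 mA.
The root I_D = 3.2 mA gives V_GS = -0.0151 V ≤ V_t, so take I_D = 0.143 mA.
Then V_GS = 1.7 V and V_DS = V_DD − I_D(R_D+R_S) = 12 − 0.143×2.06 = 11.7 V.
Saturation requires V_DS ≥ V_GS − V_t = 0.299 V; 11.7 ≥ 0.299 ✓.

I_D ≈ 0.14 mA, V_DS ≈ 12 V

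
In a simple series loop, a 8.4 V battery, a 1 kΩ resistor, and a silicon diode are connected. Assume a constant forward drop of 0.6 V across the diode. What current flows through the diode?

KVL around the loop: 8.4 = V_D + I·R = 0.6 + I × 1 kΩ.
So I = (8.4 − 0.6) / 1 kΩ = 7.8 / 1 = 7.8 mA.

I ≈ 7.8 mA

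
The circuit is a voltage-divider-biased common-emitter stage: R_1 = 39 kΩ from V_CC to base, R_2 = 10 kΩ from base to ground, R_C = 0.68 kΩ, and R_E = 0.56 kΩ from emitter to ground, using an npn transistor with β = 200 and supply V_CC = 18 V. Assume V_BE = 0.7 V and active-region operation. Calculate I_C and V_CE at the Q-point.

Thevenize the base divider: V_Th = V_CC·R_2/(R_1+R_2) = 18×10/49 = 3.67 V, R_Th = R_1‖R_2 = 7.96 kΩ.
Base-emitter loop: V_Th = I_B·R_Th + V_BE + (β+1)I_B·R_E, so I_B = (3.67 − 0.7) / (7.96 + 201×0.56) = 0.0247 mA.
I_C = β·I_B = 200×0.0247 = 4.93 mA, and I_E = (β+1)I_B = 4.96 mA.
V_CE = V_CC − I_C·R_C − I_E·R_E = 18 − 4.93×0.68 − 4.96×0.56 = 11.9 V.
V_CE = 11.9 V > 0.2 V confirms active-region operation.

I_C ≈ 4.9 mA, V_CE ≈ 12 V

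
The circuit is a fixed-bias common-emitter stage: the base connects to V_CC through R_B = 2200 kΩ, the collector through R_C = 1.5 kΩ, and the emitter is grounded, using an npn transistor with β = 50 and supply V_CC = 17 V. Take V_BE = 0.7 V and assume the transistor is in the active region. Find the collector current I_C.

Base loop: V_CC = I_B·R_B + V_BE, so I_B = (17 − 0.7)/2200 kΩ = 0.00741 mA.
In the active region I_C = β·I_B = 50 × 0.00741 = 0.37 mA.
Collector loop: V_CE = V_CC − I_C·R_C = 17 − 0.37×1.5 = 16.4 V.
Since V_CE = 16.4 V > V_CE(sat) ≈ 0.2 V, the transistor is in the active region as assumed.

I_C ≈ 0.37 mA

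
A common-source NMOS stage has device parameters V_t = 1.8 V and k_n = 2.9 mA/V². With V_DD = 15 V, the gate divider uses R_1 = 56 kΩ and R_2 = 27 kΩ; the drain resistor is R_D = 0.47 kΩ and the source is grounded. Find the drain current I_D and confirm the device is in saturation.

V_G = V_DD·R_2/(R_1+R_2) = 15×27/83 = 4.88 V. With the source grounded, V_GS = V_G = 4.88 V.
Assume saturation: I_D = (k_n/2)(V_GS − V_t)² = (2.9/2)×(4.88 − 1.8)² = 1.45×3.08² = 13.8 mA.
V_DS = V_DD − I_D·R_D = 15 − 13.8×0.47 = 8.54 V.
Saturation requires V_DS ≥ V_GS − V_t = 3.08 V; 8.54 ≥ 3.08 ✓.

I_D ≈ 14 mA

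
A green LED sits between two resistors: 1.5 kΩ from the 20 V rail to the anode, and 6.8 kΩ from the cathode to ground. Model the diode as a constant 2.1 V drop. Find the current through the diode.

The two resistors are in series with the diode, so KVL gives 20 = I·1.5 + 2.1 + I·6.8.
I = (20 − 2.1) / (1.5 + 6.8) kΩ = 17.9 / 8.3 = 2.16 mA.

I ≈ 2.2 mA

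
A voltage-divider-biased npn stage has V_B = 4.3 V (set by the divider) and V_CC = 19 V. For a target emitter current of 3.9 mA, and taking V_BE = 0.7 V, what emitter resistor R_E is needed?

R_E ≈ 0.92 kΩ

V_E = V_B − V_BE = 4.3 − 0.7 = 3.6 V.
R_E = V_E / I_E = 3.6 / 3.9 = 0.923 kΩ.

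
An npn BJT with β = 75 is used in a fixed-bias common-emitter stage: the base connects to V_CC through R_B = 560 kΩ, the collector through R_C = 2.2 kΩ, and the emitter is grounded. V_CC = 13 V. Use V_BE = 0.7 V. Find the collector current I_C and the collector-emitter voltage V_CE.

I_C ≈ 1.6 mA, V_CE ≈ 9.4 V

Base loop: V_CC = I_B·R_B + V_BE, so I_B = (13 − 0.7)/560 kΩ = 0.022 mA.
In the active region I_C = β·I_B = 75 × 0.022 = 1.65 mA.
Collector loop: V_CE = V_CC − I_C·R_C = 13 − 1.65×2.2 = 9.38 V.
Since V_CE = 9.38 V > V_CE(sat) ≈ 0.2 V, the transistor is in the active region as assumed.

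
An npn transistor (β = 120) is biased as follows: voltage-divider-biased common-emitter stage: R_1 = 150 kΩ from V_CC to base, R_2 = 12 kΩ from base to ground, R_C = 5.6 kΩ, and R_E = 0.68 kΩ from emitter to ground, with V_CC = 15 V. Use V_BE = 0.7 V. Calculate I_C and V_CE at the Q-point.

I_C ≈ 0.53 mA, V_CE ≈ 12 V

Thevenize the base divider: V_Th = V_CC·R_2/(R_1+R_2) = 15×12/162 = 1.11 V, R_Th = R_1‖R_2 = 11.1 kΩ.
Base-emitter loop: V_Th = I_B·R_Th + V_BE + (β+1)I_B·R_E, so I_B = (1.11 − 0.7) / (11.1 + 121×0.68) = 0.0044 mA.
I_C = β·I_B = 120×0.0044 = 0.528 mA, and I_E = (β+1)I_B = 0.533 mA.
V_CE = V_CC − I_C·R_C − I_E·R_E = 15 − 0.528×5.6 − 0.533×0.68 = 11.7 V.
V_CE = 11.7 V > 0.2 V confirms active-region operation.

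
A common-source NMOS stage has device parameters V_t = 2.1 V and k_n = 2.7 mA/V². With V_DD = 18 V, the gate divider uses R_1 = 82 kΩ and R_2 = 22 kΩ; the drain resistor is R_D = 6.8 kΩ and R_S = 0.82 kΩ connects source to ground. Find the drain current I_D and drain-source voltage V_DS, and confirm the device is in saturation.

I_D ≈ 1 mA, V_DS ≈ 10 V

V_G = V_DD·R_2/(R_1+R_2) = 18×22/104 = 3.81 V.
Assume saturation: I_D = (k_n/2)(V_GS − V_t)² with V_GS = V_G − I_D·R_S = 3.81 − 0.82·I_D.
Substituting gives 0.908·I_D² − 4.78·I_D + 3.94 = 0, with roots I_D = 1.02 or 4.25 mA.
The root I_D = 4.25 mA gives V_GS = 0.327 V ≤ V_t, so take I_D = 1.02 mA.
Then V_GS = 2.97 V and V_DS = V_DD − I_D(R_D+R_S) = 18 − 1.02×7.62 = 10.2 V.
Saturation requires V_DS ≥ V_GS − V_t = 0.87 V; 10.2 ≥ 0.87 ✓.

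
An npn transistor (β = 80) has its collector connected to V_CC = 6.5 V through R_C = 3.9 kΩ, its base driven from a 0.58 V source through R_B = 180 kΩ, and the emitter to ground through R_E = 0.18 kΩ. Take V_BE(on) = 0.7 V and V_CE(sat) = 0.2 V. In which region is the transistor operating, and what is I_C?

V_BB = 0.58 V ≤ V_BE(on) = 0.7 V, so the base-emitter junction is not forward biased.
The transistor is in cutoff: I_B = I_C = 0.

cutoff; I_C ≈ 0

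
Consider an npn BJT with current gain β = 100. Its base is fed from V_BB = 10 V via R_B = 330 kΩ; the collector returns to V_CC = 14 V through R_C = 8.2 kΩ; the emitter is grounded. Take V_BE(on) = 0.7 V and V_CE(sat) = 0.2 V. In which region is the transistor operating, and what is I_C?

Assume active: I_B = (10 − 0.7)/330 = 0.0282 mA, giving I_C = β·I_B = 2.82 mA.
But then V_CE = 14 − 2.82×8.2 = -9.11 V < V_CE(sat) = 0.2 V — impossible in the active region.
So the transistor is saturated. With V_CE = 0.2 V, I_C = (V_CC − 0.2)/R_C = 13.8/8.2 = 1.68 mA.
Check: β·I_B = 2.82 mA > I_C = 1.68 mA, confirming saturation.

saturation; I_C ≈ 1.7 mA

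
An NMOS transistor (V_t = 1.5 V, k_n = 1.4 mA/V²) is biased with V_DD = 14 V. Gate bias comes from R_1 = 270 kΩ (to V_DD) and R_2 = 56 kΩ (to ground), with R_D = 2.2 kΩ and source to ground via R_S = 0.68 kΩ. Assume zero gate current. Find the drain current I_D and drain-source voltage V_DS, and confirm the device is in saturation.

V_G = V_DD·R_2/(R_1+R_2) = 14×56/326 = 2.4 V.
Assume saturation: I_D = (k_n/2)(V_GS − V_t)² with V_GS = V_G − I_D·R_S = 2.4 − 0.68·I_D.
Substituting gives 0.324·I_D² − 1.86·I_D + 0.573 = 0, with roots I_D = 0.326 or 5.42 mA.
The root I_D = 5.42 mA gives V_GS = -1.28 V ≤ V_t, so take I_D = 0.326 mA.
Then V_GS = 2.18 V and V_DS = V_DD − I_D(R_D+R_S) = 14 − 0.326×2.88 = 13.1 V.
Saturation requires V_DS ≥ V_GS − V_t = 0.683 V; 13.1 ≥ 0.683 ✓.

I_D ≈ 0.33 mA, V_DS ≈ 13 V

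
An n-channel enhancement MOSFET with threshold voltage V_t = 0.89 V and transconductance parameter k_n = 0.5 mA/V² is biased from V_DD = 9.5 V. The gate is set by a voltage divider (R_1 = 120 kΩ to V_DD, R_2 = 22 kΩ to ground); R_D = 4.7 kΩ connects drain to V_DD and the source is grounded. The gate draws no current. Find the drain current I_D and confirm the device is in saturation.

I_D ≈ 0.085 mA

V_G = V_DD·R_2/(R_1+R_2) = 9.5×22/142 = 1.47 V. With the source grounded, V_GS = V_G = 1.47 V.
Assume saturation: I_D = (k_n/2)(V_GS − V_t)² = (0.5/2)×(1.47 − 0.89)² = 0.25×0.582² = 0.0846 mA.
V_DS = V_DD − I_D·R_D = 9.5 − 0.0846×4.7 = 9.1 V.
Saturation requires V_DS ≥ V_GS − V_t = 0.582 V; 9.1 ≥ 0.582 ✓.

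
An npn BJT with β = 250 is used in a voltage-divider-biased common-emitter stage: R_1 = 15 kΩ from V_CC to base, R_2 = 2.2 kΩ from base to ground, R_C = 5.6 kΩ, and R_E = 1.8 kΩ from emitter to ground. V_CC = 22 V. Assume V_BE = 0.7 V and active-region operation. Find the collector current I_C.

I_C ≈ 1.2 mA

Thevenize the base divider: V_Th = V_CC·R_2/(R_1+R_2) = 22×2.2/17.2 = 2.81 V, R_Th = R_1‖R_2 = 1.92 kΩ.
Base-emitter loop: V_Th = I_B·R_Th + V_BE + (β+1)I_B·R_E, so I_B = (2.81 − 0.7) / (1.92 + 251×1.8) = 0.00466 mA.
I_C = β·I_B = 250×0.00466 = 1.16 mA, and I_E = (β+1)I_B = 1.17 mA.
V_CE = V_CC − I_C·R_C − I_E·R_E = 22 − 1.16×5.6 − 1.17×1.8 = 13.4 V.
V_CE = 13.4 V > 0.2 V confirms active-region operation.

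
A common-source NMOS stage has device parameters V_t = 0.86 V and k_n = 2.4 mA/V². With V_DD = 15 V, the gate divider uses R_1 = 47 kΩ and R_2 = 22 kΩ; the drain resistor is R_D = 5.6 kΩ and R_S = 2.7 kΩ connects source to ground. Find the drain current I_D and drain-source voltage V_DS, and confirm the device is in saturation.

I_D ≈ 1.1 mA, V_DS ≈ 5.9 V

V_G = V_DD·R_2/(R_1+R_2) = 15×22/69 = 4.78 V.
Assume saturation: I_D = (k_n/2)(V_GS − V_t)² with V_GS = V_G − I_D·R_S = 4.78 − 2.7·I_D.
Substituting gives 8.75·I_D² − 26.4·I_D + 18.5 = 0, with roots I_D = 1.1 or 1.92 mA.
The root I_D = 1.92 mA gives V_GS = -0.405 V ≤ V_t, so take I_D = 1.1 mA.
Then V_GS = 1.82 V and V_DS = V_DD − I_D(R_D+R_S) = 15 − 1.1×8.3 = 5.88 V.
Saturation requires V_DS ≥ V_GS − V_t = 0.957 V; 5.88 ≥ 0.957 ✓.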